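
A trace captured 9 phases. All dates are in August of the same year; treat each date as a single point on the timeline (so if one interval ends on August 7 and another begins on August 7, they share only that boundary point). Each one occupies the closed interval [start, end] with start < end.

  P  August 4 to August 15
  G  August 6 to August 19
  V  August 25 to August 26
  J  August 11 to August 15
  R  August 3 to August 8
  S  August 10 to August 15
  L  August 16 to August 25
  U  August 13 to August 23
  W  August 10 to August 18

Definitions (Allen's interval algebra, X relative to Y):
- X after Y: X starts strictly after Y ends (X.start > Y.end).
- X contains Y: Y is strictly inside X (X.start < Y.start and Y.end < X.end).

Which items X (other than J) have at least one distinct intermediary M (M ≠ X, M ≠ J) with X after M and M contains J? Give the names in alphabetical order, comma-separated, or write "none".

Target J = [August 11, August 15].
Intermediaries M with M contains J: G, W.
Via G — items with X after G: V.
Via W — items with X after W: V.
Union: V.

V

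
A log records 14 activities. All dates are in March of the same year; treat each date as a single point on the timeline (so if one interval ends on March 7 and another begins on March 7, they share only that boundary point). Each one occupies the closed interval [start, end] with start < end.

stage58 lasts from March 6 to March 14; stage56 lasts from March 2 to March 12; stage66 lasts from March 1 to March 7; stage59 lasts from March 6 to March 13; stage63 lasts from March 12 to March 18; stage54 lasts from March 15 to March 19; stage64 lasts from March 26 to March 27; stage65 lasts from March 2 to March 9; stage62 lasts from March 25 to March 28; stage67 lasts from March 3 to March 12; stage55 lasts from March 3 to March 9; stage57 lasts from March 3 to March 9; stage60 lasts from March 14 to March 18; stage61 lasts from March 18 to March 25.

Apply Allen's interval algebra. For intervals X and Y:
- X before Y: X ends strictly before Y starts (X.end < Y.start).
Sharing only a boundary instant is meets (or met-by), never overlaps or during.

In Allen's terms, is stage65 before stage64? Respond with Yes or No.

Yes

stage65 = [March 2, March 9], stage64 = [March 26, March 27].
Actual relation of stage65 to stage64: before.
Asked whether 'before' holds → Yes.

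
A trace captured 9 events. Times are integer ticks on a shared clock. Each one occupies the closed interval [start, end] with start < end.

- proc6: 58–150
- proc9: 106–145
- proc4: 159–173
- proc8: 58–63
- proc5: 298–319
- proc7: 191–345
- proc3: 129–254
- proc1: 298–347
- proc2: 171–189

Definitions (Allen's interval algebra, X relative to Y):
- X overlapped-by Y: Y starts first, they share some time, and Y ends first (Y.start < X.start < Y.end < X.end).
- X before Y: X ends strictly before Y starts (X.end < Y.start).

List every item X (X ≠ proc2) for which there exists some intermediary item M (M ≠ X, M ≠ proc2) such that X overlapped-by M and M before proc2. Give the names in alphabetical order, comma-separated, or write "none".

proc3

Target proc2 = [171, 189].
Intermediaries M with M before proc2: proc6, proc8, proc9.
Via proc6 — items with X overlapped-by proc6: proc3.
Via proc8 — items with X overlapped-by proc8: none.
Via proc9 — items with X overlapped-by proc9: proc3.
Union: proc3.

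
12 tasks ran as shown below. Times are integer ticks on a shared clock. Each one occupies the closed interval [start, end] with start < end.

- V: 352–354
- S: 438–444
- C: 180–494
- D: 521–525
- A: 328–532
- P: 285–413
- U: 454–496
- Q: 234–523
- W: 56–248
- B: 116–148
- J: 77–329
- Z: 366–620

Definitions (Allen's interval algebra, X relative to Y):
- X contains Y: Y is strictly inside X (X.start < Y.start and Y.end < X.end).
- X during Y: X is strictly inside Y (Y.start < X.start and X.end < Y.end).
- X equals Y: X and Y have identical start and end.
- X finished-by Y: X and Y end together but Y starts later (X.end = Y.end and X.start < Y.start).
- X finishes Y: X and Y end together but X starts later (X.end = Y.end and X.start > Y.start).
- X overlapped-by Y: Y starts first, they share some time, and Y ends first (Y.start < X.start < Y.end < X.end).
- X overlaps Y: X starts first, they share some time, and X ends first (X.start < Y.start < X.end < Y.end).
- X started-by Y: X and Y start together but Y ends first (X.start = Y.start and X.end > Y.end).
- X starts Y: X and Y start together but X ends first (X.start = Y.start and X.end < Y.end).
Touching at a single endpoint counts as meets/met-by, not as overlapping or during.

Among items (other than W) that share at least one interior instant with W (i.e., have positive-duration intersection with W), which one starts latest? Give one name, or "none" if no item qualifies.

Target W = [56, 248].
A [328, 532] → after → excluded.
B [116, 148] → during → candidate.
C [180, 494] → overlapped-by → candidate.
D [521, 525] → after → excluded.
J [77, 329] → overlapped-by → candidate.
P [285, 413] → after → excluded.
Q [234, 523] → overlapped-by → candidate.
S [438, 444] → after → excluded.
U [454, 496] → after → excluded.
V [352, 354] → after → excluded.
Z [366, 620] → after → excluded.
Among candidates, latest start is 234 → Q.

Q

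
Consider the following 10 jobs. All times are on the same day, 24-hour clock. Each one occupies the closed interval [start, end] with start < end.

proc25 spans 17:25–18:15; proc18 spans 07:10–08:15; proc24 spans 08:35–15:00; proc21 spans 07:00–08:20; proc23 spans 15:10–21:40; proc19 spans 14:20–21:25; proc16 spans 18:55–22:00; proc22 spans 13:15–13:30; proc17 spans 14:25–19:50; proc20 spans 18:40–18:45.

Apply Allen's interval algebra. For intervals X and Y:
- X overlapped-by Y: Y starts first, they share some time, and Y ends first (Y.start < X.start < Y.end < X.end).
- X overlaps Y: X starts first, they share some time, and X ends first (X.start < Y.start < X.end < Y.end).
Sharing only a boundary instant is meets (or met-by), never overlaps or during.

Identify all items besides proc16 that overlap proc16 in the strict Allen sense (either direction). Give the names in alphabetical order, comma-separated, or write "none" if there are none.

Target proc16 = [18:55, 22:00].
proc17 [14:25, 19:50] → overlaps → yes.
proc18 [07:10, 08:15] → before → no.
proc19 [14:20, 21:25] → overlaps → yes.
proc20 [18:40, 18:45] → before → no.
proc21 [07:00, 08:20] → before → no.
proc22 [13:15, 13:30] → before → no.
proc23 [15:10, 21:40] → overlaps → yes.
proc24 [08:35, 15:00] → before → no.
proc25 [17:25, 18:15] → before → no.
Result: proc17, proc19, proc23.

proc17, proc19, proc23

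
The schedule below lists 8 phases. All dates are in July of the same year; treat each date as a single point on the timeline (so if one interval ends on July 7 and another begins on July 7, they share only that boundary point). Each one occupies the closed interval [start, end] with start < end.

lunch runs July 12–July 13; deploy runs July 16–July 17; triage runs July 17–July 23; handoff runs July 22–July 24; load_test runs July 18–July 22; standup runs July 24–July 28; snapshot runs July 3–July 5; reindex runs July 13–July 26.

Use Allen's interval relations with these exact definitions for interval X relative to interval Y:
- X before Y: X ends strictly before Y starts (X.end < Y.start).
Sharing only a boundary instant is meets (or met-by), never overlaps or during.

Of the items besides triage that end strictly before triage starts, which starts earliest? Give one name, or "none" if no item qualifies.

snapshot

Target triage = [July 17, July 23].
deploy [July 16, July 17] → meets → excluded.
handoff [July 22, July 24] → overlapped-by → excluded.
load_test [July 18, July 22] → during → excluded.
lunch [July 12, July 13] → before → candidate.
reindex [July 13, July 26] → contains → excluded.
snapshot [July 3, July 5] → before → candidate.
standup [July 24, July 28] → after → excluded.
Among candidates, earliest start is July 3 → snapshot.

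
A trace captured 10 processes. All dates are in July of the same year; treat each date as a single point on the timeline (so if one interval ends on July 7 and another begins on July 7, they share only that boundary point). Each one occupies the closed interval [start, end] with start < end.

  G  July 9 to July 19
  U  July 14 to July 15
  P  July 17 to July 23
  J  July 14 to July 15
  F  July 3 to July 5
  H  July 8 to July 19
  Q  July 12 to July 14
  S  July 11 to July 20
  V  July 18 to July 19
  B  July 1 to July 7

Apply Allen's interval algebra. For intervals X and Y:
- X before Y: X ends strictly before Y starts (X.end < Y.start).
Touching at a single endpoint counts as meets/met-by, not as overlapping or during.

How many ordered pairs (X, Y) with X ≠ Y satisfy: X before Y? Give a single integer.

Checking all 90 ordered pairs for relation 'before'; matching pairs in alphabetical order:
(B, G): B before G ✓
(B, H): B before H ✓
(B, J): B before J ✓
(B, P): B before P ✓
(B, Q): B before Q ✓
(B, S): B before S ✓
(B, U): B before U ✓
(B, V): B before V ✓
(F, G): F before G ✓
(F, H): F before H ✓
(F, J): F before J ✓
(F, P): F before P ✓
(F, Q): F before Q ✓
(F, S): F before S ✓
(F, U): F before U ✓
(F, V): F before V ✓
(J, P): J before P ✓
(J, V): J before V ✓
(Q, P): Q before P ✓
(Q, V): Q before V ✓
(U, P): U before P ✓
(U, V): U before V ✓
Count: 22.

22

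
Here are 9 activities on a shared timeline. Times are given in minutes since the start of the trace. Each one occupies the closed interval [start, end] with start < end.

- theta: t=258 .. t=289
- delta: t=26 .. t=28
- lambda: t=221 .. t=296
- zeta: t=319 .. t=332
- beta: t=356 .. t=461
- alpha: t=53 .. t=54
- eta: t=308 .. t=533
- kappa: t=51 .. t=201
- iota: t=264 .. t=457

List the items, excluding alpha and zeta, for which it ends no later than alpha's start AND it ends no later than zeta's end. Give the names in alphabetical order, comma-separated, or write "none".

delta

Conditions: its end is no later than alpha's start (X.end <= t=53) AND its end is no later than zeta's end (X.end <= t=332).
beta: end t=461 <= t=53? ✗; end t=461 <= t=332? ✗ → no.
delta: end t=28 <= t=53? ✓; end t=28 <= t=332? ✓ → yes.
eta: end t=533 <= t=53? ✗; end t=533 <= t=332? ✗ → no.
iota: end t=457 <= t=53? ✗; end t=457 <= t=332? ✗ → no.
kappa: end t=201 <= t=53? ✗; end t=201 <= t=332? ✓ → no.
lambda: end t=296 <= t=53? ✗; end t=296 <= t=332? ✓ → no.
theta: end t=289 <= t=53? ✗; end t=289 <= t=332? ✓ → no.
Result: delta.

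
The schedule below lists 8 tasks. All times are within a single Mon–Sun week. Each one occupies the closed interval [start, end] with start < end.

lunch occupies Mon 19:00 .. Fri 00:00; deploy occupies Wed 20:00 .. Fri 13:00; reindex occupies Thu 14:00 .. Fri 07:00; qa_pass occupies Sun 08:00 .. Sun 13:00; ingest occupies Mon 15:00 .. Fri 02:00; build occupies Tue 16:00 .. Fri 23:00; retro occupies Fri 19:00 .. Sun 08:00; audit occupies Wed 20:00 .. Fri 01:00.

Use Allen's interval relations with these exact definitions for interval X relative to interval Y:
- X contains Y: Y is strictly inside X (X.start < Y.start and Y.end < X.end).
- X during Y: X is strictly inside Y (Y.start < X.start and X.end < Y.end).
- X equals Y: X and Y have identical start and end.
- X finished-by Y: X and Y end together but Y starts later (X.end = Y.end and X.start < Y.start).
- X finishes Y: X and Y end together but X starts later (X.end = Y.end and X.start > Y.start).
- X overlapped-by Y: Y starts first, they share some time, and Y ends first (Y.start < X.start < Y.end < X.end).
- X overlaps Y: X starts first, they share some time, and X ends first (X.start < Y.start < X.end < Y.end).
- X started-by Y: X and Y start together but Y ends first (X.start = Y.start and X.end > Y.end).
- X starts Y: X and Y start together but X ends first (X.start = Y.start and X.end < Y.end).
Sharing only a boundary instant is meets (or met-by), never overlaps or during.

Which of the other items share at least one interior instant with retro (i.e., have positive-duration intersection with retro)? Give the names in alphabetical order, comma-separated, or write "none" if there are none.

Target retro = [Fri 19:00, Sun 08:00].
audit [Wed 20:00, Fri 01:00] → before → no.
build [Tue 16:00, Fri 23:00] → overlaps → yes.
deploy [Wed 20:00, Fri 13:00] → before → no.
ingest [Mon 15:00, Fri 02:00] → before → no.
lunch [Mon 19:00, Fri 00:00] → before → no.
qa_pass [Sun 08:00, Sun 13:00] → met-by → no.
reindex [Thu 14:00, Fri 07:00] → before → no.
Result: build.

build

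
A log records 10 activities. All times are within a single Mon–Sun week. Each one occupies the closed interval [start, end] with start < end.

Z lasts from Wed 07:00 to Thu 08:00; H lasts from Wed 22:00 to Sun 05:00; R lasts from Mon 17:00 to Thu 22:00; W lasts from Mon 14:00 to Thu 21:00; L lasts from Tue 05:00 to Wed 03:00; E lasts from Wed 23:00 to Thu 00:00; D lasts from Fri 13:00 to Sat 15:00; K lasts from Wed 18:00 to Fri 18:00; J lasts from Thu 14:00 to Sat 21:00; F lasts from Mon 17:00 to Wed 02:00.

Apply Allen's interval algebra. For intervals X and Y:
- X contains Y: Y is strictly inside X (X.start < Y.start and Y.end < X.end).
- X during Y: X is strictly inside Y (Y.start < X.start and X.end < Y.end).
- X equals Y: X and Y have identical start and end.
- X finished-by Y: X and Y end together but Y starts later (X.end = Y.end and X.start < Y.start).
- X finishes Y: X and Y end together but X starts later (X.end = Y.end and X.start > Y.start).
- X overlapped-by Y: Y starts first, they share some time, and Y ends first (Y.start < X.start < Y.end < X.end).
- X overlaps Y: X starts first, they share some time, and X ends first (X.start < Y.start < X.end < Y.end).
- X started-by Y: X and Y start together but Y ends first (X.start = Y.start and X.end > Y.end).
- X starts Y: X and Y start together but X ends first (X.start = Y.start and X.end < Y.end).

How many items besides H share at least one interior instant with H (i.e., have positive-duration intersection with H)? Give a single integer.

Target H = [Wed 22:00, Sun 05:00].
D [Fri 13:00, Sat 15:00] → during → counts.
E [Wed 23:00, Thu 00:00] → during → counts.
F [Mon 17:00, Wed 02:00] → before → no.
J [Thu 14:00, Sat 21:00] → during → counts.
K [Wed 18:00, Fri 18:00] → overlaps → counts.
L [Tue 05:00, Wed 03:00] → before → no.
R [Mon 17:00, Thu 22:00] → overlaps → counts.
W [Mon 14:00, Thu 21:00] → overlaps → counts.
Z [Wed 07:00, Thu 08:00] → overlaps → counts.
Total: 7.

7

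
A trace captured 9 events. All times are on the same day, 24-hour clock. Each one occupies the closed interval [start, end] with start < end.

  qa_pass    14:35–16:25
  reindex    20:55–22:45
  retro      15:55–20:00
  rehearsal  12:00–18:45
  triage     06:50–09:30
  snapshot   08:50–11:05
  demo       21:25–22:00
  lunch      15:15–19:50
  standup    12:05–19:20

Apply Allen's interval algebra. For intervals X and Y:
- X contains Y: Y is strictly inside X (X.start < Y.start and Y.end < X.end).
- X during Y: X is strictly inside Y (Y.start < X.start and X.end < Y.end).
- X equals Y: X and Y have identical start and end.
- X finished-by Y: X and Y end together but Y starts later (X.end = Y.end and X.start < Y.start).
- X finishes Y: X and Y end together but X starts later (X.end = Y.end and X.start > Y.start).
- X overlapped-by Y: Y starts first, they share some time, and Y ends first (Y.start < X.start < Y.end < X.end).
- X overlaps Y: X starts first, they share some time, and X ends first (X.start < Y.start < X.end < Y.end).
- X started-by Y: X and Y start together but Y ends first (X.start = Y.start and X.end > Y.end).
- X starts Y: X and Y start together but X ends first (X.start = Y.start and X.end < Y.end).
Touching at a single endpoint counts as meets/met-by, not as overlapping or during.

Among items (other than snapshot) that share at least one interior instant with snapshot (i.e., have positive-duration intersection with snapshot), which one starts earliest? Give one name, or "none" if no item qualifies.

Target snapshot = [08:50, 11:05].
demo [21:25, 22:00] → after → excluded.
lunch [15:15, 19:50] → after → excluded.
qa_pass [14:35, 16:25] → after → excluded.
rehearsal [12:00, 18:45] → after → excluded.
reindex [20:55, 22:45] → after → excluded.
retro [15:55, 20:00] → after → excluded.
standup [12:05, 19:20] → after → excluded.
triage [06:50, 09:30] → overlaps → candidate.
Among candidates, earliest start is 06:50 → triage.

triage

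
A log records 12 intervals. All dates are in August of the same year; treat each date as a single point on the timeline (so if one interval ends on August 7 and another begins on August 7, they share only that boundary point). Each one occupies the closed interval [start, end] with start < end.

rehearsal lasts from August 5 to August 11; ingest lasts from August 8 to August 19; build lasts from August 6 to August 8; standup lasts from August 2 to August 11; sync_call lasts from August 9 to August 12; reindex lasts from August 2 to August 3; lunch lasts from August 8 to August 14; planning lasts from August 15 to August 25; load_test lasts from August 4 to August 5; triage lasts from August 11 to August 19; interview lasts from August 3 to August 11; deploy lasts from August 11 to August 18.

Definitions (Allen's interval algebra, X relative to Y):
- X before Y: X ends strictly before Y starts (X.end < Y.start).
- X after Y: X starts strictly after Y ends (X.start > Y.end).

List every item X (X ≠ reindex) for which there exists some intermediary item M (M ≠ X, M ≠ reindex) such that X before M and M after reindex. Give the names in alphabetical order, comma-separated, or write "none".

build, interview, load_test, lunch, rehearsal, standup, sync_call

Target reindex = [August 2, August 3].
Intermediaries M with M after reindex: build, deploy, ingest, load_test, lunch, planning, rehearsal, sync_call, triage.
Via build — items with X before build: load_test.
Via deploy — items with X before deploy: build, load_test.
Via ingest — items with X before ingest: load_test.
Via load_test — items with X before load_test: none.
Via lunch — items with X before lunch: load_test.
Via planning — items with X before planning: build, interview, load_test, lunch, rehearsal, standup, sync_call.
Via rehearsal — items with X before rehearsal: none.
Via sync_call — items with X before sync_call: build, load_test.
Via triage — items with X before triage: build, load_test.
Union: build, interview, load_test, lunch, rehearsal, standup, sync_call.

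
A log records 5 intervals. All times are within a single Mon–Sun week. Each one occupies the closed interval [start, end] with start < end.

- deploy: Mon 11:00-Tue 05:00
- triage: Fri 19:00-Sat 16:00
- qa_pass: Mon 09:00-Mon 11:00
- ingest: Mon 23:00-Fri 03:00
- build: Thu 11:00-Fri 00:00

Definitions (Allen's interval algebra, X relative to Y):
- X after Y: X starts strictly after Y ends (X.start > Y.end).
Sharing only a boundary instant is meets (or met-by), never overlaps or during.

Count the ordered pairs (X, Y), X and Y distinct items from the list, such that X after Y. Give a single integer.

7

Checking all 20 ordered pairs for relation 'after'; matching pairs in alphabetical order:
(build, deploy): build after deploy ✓
(build, qa_pass): build after qa_pass ✓
(ingest, qa_pass): ingest after qa_pass ✓
(triage, build): triage after build ✓
(triage, deploy): triage after deploy ✓
(triage, ingest): triage after ingest ✓
(triage, qa_pass): triage after qa_pass ✓
Count: 7.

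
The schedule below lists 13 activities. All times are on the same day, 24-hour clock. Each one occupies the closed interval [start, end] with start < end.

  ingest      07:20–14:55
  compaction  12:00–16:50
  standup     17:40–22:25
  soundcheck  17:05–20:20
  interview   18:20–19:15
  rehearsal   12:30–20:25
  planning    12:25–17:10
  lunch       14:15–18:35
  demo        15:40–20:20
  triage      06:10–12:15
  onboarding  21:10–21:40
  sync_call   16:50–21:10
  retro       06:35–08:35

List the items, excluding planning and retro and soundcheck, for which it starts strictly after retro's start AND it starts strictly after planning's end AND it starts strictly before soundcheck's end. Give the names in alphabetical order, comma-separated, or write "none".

Conditions: its start is strictly after retro's start (X.start > 06:35) AND its start is strictly after planning's end (X.start > 17:10) AND its start is strictly before soundcheck's end (X.start < 20:20).
compaction: start 12:00 > 06:35? ✓; start 12:00 > 17:10? ✗; start 12:00 < 20:20? ✓ → no.
demo: start 15:40 > 06:35? ✓; start 15:40 > 17:10? ✗; start 15:40 < 20:20? ✓ → no.
ingest: start 07:20 > 06:35? ✓; start 07:20 > 17:10? ✗; start 07:20 < 20:20? ✓ → no.
interview: start 18:20 > 06:35? ✓; start 18:20 > 17:10? ✓; start 18:20 < 20:20? ✓ → yes.
lunch: start 14:15 > 06:35? ✓; start 14:15 > 17:10? ✗; start 14:15 < 20:20? ✓ → no.
onboarding: start 21:10 > 06:35? ✓; start 21:10 > 17:10? ✓; start 21:10 < 20:20? ✗ → no.
rehearsal: start 12:30 > 06:35? ✓; start 12:30 > 17:10? ✗; start 12:30 < 20:20? ✓ → no.
standup: start 17:40 > 06:35? ✓; start 17:40 > 17:10? ✓; start 17:40 < 20:20? ✓ → yes.
sync_call: start 16:50 > 06:35? ✓; start 16:50 > 17:10? ✗; start 16:50 < 20:20? ✓ → no.
triage: start 06:10 > 06:35? ✗; start 06:10 > 17:10? ✗; start 06:10 < 20:20? ✓ → no.
Result: interview, standup.

interview, standup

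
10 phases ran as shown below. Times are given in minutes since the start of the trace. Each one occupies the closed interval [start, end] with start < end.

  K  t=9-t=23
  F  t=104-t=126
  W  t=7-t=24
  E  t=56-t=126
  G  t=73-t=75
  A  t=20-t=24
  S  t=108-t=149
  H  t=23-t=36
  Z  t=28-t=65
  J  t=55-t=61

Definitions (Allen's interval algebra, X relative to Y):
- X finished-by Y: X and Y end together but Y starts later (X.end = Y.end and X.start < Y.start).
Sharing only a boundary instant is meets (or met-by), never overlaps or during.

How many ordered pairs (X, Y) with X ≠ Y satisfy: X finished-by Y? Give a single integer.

2

Checking all 90 ordered pairs for relation 'finished-by'; matching pairs in alphabetical order:
(E, F): E finished-by F ✓
(W, A): W finished-by A ✓
Count: 2.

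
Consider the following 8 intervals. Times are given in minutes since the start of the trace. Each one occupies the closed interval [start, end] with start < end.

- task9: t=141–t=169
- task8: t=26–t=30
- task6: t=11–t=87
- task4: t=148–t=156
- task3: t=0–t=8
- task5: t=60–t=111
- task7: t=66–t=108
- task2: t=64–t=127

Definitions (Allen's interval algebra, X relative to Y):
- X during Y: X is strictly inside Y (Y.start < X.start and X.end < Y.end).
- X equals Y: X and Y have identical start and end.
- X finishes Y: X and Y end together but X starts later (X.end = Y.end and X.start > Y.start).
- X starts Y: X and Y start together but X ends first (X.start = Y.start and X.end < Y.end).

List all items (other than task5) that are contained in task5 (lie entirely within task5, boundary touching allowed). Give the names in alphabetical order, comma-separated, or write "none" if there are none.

task7

Target task5 = [t=60, t=111].
task2 [t=64, t=127] → overlapped-by → no.
task3 [t=0, t=8] → before → no.
task4 [t=148, t=156] → after → no.
task6 [t=11, t=87] → overlaps → no.
task7 [t=66, t=108] → during → yes.
task8 [t=26, t=30] → before → no.
task9 [t=141, t=169] → after → no.
Result: task7.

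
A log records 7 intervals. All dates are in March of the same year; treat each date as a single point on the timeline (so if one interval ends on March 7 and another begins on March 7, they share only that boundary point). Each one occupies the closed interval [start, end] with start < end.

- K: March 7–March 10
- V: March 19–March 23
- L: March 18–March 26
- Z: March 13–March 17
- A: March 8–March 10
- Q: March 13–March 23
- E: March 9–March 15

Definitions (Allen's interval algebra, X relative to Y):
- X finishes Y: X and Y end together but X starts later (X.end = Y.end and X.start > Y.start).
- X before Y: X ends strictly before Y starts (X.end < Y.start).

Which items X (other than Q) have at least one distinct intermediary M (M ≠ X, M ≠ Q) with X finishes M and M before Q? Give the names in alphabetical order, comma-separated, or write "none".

Target Q = [March 13, March 23].
Intermediaries M with M before Q: A, K.
Via A — items with X finishes A: none.
Via K — items with X finishes K: A.
Union: A.

A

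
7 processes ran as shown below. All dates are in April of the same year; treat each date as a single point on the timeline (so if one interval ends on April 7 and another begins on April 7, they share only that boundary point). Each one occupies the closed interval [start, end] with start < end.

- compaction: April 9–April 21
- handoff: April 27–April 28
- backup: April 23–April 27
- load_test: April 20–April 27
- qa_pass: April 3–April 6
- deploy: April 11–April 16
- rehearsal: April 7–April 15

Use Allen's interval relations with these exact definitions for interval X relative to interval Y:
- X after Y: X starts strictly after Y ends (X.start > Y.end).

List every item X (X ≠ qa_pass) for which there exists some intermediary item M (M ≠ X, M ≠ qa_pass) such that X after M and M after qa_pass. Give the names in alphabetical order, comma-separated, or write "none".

Target qa_pass = [April 3, April 6].
Intermediaries M with M after qa_pass: backup, compaction, deploy, handoff, load_test, rehearsal.
Via backup — items with X after backup: none.
Via compaction — items with X after compaction: backup, handoff.
Via deploy — items with X after deploy: backup, handoff, load_test.
Via handoff — items with X after handoff: none.
Via load_test — items with X after load_test: none.
Via rehearsal — items with X after rehearsal: backup, handoff, load_test.
Union: backup, handoff, load_test.

backup, handoff, load_test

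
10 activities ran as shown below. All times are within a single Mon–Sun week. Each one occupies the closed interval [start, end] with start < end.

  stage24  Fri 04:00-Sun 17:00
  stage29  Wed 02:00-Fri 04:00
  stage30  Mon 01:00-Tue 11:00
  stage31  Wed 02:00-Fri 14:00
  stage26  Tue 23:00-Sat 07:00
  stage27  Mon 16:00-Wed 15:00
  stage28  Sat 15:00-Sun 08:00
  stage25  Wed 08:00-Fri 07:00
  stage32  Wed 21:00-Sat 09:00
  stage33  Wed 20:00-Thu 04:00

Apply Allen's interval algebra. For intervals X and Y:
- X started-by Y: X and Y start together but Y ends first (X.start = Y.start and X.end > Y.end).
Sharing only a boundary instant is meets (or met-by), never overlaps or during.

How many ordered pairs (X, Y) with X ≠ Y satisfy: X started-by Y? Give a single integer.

Checking all 90 ordered pairs for relation 'started-by'; matching pairs in alphabetical order:
(stage31, stage29): stage31 started-by stage29 ✓
Count: 1.

1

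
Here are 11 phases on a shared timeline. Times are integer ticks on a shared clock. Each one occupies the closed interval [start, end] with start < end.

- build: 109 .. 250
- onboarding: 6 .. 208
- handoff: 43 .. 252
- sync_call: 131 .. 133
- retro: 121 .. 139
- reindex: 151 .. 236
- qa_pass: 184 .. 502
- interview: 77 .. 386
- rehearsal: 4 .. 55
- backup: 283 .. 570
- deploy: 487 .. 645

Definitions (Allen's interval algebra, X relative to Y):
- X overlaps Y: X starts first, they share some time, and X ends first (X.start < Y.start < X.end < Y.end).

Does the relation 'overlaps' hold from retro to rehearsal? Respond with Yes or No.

No

retro = [121, 139], rehearsal = [4, 55].
Actual relation of retro to rehearsal: after.
Asked whether 'overlaps' holds → No.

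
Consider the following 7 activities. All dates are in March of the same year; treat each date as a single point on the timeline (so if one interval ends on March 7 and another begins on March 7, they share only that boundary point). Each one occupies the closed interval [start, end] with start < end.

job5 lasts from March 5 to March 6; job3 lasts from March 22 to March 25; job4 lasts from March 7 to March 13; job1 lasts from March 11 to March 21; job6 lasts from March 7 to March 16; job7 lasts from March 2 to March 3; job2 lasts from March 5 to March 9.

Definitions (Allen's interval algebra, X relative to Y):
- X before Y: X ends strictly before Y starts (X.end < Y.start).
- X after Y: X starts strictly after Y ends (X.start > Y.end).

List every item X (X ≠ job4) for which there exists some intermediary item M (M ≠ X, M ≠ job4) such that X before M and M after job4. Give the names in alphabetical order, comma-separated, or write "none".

job1, job2, job5, job6, job7

Target job4 = [March 7, March 13].
Intermediaries M with M after job4: job3.
Via job3 — items with X before job3: job1, job2, job5, job6, job7.
Union: job1, job2, job5, job6, job7.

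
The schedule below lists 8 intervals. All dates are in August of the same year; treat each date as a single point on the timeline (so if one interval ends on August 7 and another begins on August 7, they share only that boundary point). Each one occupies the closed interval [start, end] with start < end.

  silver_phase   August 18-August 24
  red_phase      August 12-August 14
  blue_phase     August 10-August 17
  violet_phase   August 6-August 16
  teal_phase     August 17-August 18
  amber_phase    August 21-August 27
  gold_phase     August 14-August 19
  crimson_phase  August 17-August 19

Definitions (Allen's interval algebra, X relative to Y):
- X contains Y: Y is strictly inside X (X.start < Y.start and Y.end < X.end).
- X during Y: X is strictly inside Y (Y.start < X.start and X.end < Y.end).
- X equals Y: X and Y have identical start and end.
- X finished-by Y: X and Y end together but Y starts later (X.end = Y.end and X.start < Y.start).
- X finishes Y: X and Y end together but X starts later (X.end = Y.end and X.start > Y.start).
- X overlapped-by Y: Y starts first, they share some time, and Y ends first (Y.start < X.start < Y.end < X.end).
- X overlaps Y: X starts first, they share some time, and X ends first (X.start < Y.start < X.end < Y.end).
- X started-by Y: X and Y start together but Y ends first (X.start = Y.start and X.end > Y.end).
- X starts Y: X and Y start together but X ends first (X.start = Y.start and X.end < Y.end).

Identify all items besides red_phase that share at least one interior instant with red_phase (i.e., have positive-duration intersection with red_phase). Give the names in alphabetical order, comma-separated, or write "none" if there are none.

blue_phase, violet_phase

Target red_phase = [August 12, August 14].
amber_phase [August 21, August 27] → after → no.
blue_phase [August 10, August 17] → contains → yes.
crimson_phase [August 17, August 19] → after → no.
gold_phase [August 14, August 19] → met-by → no.
silver_phase [August 18, August 24] → after → no.
teal_phase [August 17, August 18] → after → no.
violet_phase [August 6, August 16] → contains → yes.
Result: blue_phase, violet_phase.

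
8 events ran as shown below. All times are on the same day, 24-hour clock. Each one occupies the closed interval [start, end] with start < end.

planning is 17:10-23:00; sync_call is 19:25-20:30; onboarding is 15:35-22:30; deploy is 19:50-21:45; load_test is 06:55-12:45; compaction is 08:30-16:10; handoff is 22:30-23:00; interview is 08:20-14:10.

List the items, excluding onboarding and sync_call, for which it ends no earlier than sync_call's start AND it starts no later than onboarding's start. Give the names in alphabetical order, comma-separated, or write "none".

none

Conditions: its end is no earlier than sync_call's start (X.end >= 19:25) AND its start is no later than onboarding's start (X.start <= 15:35).
compaction: end 16:10 >= 19:25? ✗; start 08:30 <= 15:35? ✓ → no.
deploy: end 21:45 >= 19:25? ✓; start 19:50 <= 15:35? ✗ → no.
handoff: end 23:00 >= 19:25? ✓; start 22:30 <= 15:35? ✗ → no.
interview: end 14:10 >= 19:25? ✗; start 08:20 <= 15:35? ✓ → no.
load_test: end 12:45 >= 19:25? ✗; start 06:55 <= 15:35? ✓ → no.
planning: end 23:00 >= 19:25? ✓; start 17:10 <= 15:35? ✗ → no.
Result: none.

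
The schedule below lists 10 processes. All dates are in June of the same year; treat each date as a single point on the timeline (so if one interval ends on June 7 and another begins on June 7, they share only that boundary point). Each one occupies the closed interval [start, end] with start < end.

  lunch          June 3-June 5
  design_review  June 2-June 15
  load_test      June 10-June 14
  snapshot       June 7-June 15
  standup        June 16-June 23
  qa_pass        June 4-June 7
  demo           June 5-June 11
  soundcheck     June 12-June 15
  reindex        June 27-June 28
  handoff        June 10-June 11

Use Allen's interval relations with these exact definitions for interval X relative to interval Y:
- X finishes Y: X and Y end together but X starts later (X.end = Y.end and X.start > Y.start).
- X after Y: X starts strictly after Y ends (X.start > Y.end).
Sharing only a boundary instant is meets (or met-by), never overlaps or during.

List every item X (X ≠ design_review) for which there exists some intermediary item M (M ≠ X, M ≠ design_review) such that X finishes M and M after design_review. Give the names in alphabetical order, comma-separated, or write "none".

none

Target design_review = [June 2, June 15].
Intermediaries M with M after design_review: reindex, standup.
Via reindex — items with X finishes reindex: none.
Via standup — items with X finishes standup: none.
Union: none.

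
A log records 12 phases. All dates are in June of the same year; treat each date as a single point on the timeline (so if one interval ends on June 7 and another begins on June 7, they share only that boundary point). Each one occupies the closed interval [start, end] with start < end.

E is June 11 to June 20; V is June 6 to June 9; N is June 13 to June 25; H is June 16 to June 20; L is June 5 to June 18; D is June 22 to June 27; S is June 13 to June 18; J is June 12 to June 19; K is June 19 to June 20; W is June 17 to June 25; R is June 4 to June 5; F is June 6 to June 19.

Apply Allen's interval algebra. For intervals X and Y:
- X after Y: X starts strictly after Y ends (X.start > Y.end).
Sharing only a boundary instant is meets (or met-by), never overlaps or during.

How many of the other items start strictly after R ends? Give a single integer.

10

Target R = [June 4, June 5].
D [June 22, June 27] → after → counts.
E [June 11, June 20] → after → counts.
F [June 6, June 19] → after → counts.
H [June 16, June 20] → after → counts.
J [June 12, June 19] → after → counts.
K [June 19, June 20] → after → counts.
L [June 5, June 18] → met-by → no.
N [June 13, June 25] → after → counts.
S [June 13, June 18] → after → counts.
V [June 6, June 9] → after → counts.
W [June 17, June 25] → after → counts.
Total: 10.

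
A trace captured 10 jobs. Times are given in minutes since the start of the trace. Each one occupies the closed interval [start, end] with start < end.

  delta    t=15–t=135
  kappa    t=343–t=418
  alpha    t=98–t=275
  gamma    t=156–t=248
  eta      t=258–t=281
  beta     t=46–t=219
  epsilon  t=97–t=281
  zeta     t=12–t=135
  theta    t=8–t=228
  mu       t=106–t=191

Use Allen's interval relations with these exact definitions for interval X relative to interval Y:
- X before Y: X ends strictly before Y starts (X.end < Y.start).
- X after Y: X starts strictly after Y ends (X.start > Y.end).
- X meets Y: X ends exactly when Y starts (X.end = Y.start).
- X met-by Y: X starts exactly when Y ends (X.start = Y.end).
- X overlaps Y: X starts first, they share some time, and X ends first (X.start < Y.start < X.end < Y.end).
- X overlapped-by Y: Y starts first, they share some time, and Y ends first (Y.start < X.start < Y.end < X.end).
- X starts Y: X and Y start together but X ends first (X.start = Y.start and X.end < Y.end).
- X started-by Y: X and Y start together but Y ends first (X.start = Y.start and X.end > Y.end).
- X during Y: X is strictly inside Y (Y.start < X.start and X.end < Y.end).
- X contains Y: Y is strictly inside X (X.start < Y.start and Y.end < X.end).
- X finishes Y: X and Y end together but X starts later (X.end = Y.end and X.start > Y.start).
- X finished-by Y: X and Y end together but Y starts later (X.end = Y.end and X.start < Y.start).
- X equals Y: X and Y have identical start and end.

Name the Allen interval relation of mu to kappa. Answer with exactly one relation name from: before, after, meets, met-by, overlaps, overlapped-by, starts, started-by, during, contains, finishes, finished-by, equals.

before

mu = [t=106, t=191]; kappa = [t=343, t=418].
Compare endpoints: mu.start < kappa.start, mu.start < kappa.end, mu.end < kappa.start, mu.end < kappa.end.
That pattern is 'before'.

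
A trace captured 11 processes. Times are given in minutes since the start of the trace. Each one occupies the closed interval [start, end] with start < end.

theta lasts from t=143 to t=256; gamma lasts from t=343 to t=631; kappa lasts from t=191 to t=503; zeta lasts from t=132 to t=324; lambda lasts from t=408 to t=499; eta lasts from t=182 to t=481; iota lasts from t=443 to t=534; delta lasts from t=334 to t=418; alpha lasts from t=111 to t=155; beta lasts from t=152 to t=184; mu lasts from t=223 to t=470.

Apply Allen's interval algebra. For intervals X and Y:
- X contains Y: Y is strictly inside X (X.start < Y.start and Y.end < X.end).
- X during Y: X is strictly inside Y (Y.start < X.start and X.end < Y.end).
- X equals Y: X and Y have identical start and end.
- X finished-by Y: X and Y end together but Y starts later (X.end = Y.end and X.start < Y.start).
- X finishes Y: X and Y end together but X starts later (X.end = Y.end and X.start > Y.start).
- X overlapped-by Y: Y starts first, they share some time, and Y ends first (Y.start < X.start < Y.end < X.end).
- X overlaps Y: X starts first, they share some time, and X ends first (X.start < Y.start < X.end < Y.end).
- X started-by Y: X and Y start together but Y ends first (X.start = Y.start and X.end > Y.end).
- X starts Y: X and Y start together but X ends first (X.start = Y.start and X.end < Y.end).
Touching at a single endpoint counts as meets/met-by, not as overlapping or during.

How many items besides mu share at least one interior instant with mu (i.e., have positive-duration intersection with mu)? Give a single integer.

Target mu = [t=223, t=470].
alpha [t=111, t=155] → before → no.
beta [t=152, t=184] → before → no.
delta [t=334, t=418] → during → counts.
eta [t=182, t=481] → contains → counts.
gamma [t=343, t=631] → overlapped-by → counts.
iota [t=443, t=534] → overlapped-by → counts.
kappa [t=191, t=503] → contains → counts.
lambda [t=408, t=499] → overlapped-by → counts.
theta [t=143, t=256] → overlaps → counts.
zeta [t=132, t=324] → overlaps → counts.
Total: 8.

8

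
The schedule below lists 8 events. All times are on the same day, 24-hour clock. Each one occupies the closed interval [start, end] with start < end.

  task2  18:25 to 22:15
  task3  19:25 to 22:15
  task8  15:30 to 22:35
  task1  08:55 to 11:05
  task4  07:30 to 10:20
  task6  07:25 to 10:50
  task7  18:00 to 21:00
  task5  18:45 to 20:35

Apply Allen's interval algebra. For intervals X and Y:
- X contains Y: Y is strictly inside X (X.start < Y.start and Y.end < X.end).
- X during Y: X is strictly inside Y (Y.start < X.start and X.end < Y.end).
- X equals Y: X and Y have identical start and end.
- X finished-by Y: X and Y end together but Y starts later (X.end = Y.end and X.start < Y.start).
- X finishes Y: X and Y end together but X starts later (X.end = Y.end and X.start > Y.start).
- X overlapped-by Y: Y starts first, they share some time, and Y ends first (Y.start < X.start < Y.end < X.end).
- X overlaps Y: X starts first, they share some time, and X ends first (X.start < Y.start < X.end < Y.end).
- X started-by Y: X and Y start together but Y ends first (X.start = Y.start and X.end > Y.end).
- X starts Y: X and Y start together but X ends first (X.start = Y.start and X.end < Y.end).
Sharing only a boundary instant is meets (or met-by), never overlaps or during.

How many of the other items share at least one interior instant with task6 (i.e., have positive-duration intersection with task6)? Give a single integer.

2

Target task6 = [07:25, 10:50].
task1 [08:55, 11:05] → overlapped-by → counts.
task2 [18:25, 22:15] → after → no.
task3 [19:25, 22:15] → after → no.
task4 [07:30, 10:20] → during → counts.
task5 [18:45, 20:35] → after → no.
task7 [18:00, 21:00] → after → no.
task8 [15:30, 22:35] → after → no.
Total: 2.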